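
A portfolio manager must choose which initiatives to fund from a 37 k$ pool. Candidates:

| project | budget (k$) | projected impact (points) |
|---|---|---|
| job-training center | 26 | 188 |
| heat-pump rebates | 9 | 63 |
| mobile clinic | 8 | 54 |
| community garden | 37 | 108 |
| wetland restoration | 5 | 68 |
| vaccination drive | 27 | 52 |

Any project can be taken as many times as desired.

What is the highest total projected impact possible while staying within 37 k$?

476

Best packing: 7×wetland restoration — 35 k$, 476 total.
The spare 2 k$ is too small for any remaining project, and no exchange beats 476.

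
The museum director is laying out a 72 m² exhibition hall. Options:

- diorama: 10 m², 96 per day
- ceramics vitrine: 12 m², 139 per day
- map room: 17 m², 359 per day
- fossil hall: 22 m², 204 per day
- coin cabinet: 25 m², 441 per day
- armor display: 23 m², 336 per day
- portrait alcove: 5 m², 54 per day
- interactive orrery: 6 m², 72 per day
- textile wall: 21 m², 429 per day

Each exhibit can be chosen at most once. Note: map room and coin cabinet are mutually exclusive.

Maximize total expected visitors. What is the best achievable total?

1250

Density check — map room 21.12, textile wall 20.43, coin cabinet 17.64, armor display 14.61 are the best per m².
Taking map room + armor display + portrait alcove + interactive orrery + textile wall: 72 m² used, 1250 in expected visitors.
That's the maximum — no feasible swap from here does better than 1250.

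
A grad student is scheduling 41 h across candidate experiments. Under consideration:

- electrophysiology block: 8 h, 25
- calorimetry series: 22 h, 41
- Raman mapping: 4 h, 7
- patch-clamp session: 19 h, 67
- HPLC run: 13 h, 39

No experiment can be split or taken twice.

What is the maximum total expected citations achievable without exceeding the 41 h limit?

By expected citations per h: patch-clamp session 3.53, electrophysiology block 3.12, HPLC run 3.00, calorimetry series 1.86 lead.
The ratio ordering already packs tightly: electrophysiology block + patch-clamp session + HPLC run, 40 h, 131.
Every other selection either busts 41 h or fails to beat 131.

131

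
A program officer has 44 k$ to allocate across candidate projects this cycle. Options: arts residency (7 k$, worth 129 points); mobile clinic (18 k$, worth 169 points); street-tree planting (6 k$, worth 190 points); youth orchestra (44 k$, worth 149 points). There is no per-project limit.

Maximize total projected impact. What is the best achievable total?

Taking 7×street-tree planting: 42 k$ used, 1330 in projected impact.
Nothing else within 44 k$ beats 1330.

1330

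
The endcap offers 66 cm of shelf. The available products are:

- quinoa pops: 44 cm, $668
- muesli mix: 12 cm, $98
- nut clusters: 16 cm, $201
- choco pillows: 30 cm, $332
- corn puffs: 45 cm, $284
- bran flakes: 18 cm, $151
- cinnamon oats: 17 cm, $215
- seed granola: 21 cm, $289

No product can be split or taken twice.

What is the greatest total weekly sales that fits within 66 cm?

Best packing: quinoa pops + seed granola — 65 cm, 957 total.
Next best is quinoa pops + cinnamon oats at 883 (61 cm) — short by 74.

957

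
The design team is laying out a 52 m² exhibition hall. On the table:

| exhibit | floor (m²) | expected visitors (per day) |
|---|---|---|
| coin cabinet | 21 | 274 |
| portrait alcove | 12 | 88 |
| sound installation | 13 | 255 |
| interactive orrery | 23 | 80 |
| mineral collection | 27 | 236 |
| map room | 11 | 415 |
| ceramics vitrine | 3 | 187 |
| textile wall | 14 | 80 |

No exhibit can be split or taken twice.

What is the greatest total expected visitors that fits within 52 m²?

Taking coin cabinet + sound installation + map room + ceramics vitrine: 48 m² used, 1131 in expected visitors.
Nothing else within 52 m² beats 1131.

1131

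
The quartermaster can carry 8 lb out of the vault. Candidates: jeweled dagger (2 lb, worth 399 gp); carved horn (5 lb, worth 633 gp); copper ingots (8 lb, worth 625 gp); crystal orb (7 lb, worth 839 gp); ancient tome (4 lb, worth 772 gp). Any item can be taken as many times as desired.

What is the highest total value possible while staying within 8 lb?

Density check — jeweled dagger 199.50, ancient tome 193.00, carved horn 126.60 are the best per lb.
Best packing: 4×jeweled dagger — 8 lb, 1596 total.
That's the maximum — no swap from here does better than 1596.

1596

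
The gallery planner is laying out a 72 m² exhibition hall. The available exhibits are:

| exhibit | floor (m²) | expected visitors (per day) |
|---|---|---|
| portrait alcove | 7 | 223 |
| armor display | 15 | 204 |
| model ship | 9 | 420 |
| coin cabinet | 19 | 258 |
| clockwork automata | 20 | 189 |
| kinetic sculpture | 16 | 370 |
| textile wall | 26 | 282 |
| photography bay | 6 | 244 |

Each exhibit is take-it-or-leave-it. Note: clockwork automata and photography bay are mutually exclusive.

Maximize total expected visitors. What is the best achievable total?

Ranking by ratio (expected visitors/m²): model ship 46.67, photography bay 40.67, portrait alcove 31.86, kinetic sculpture 23.12.
Portrait alcove + armor display + model ship + coin cabinet + kinetic sculpture + photography bay uses 72 of the 72 m² and totals 1719.

1719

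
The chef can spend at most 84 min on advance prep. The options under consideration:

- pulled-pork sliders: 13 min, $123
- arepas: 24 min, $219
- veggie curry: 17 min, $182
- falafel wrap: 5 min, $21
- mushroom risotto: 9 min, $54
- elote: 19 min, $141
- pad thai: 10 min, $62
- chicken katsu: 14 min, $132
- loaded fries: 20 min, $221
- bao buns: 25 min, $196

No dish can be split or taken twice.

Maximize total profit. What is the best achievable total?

808

Greedy by ratio would take pulled-pork sliders + veggie curry + elote + chicken katsu + loaded fries: 83 min used, total 799.
Replace pulled-pork sliders and elote with arepas + mushroom risotto: the trade gains 9 net, giving 808 at 84 min.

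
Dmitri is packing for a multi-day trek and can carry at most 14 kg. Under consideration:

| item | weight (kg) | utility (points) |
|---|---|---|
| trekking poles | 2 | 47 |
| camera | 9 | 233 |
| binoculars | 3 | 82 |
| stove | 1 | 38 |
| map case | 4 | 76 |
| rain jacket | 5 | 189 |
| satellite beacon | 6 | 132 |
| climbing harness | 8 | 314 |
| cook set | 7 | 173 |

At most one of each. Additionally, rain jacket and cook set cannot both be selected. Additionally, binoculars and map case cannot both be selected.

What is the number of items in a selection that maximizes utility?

3

Optimal total is 541.
stove + rain jacket + climbing harness hits 541 at 14 kg.
All optima have 3 items.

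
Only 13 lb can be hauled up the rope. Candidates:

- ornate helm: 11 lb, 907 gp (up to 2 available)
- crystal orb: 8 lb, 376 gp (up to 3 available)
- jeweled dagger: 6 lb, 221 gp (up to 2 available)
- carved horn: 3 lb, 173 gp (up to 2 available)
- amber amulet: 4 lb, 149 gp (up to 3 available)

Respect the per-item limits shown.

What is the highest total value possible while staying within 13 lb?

907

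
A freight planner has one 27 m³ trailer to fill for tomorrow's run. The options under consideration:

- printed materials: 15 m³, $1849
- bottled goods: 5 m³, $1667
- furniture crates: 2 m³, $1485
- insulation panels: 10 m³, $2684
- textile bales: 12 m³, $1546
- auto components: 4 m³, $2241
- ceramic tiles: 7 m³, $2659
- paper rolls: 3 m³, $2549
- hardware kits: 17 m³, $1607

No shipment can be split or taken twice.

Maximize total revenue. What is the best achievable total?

Ranking by ratio (revenue/m³): paper rolls 849.67, furniture crates 742.50, auto components 560.25, ceramic tiles 379.86.
A density-first pass picks bottled goods + furniture crates + auto components + ceramic tiles + paper rolls — 10601 at 21 m³.
Dropping bottled goods frees 5 m³; slotting in insulation panels (10 m³) lifts the total to 11618 at 26 m³.
Next best is bottled goods + furniture crates + insulation panels + ceramic tiles + paper rolls at 11044 (27 m³) — short by 574.

11618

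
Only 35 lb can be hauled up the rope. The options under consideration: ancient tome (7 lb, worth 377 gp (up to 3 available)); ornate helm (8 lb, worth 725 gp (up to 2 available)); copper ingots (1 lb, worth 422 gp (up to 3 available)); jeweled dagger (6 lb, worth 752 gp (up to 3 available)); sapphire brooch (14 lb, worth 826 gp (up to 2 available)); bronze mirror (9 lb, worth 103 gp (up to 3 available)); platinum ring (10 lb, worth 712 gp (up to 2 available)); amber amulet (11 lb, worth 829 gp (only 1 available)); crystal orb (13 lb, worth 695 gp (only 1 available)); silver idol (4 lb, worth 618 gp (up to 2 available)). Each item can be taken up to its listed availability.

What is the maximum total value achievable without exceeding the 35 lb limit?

4865

By value per lb: copper ingots 422.00, silver idol 154.50, jeweled dagger 125.33, ornate helm 90.62 lead.
Filling by ratio: 3×copper ingots + 3×jeweled dagger + 2×silver idol for 4758, with 6 lb left unused.
The 4 lb tied up in silver idol is better spent on ornate helm — total rises to 4865 (33 lb).
No other feasible combination exceeds 4865.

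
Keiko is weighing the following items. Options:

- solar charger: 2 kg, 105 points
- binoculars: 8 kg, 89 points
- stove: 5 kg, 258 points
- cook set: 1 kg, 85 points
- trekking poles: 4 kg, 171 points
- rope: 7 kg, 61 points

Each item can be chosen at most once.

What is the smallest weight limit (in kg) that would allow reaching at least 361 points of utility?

7

Look for the lowest-weight combination reaching 361.
solar charger + stove: 363 utility at 7 kg.
No combination under 7 kg hits 361.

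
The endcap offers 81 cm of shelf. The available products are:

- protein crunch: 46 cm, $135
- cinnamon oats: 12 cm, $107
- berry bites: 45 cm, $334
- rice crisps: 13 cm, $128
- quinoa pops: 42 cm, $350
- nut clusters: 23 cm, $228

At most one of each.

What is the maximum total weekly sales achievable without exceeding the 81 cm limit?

706

The ratio heuristic lands on cinnamon oats + rice crisps + nut clusters (463) but leaves 33 cm idle.
Dropping cinnamon oats frees 12 cm; slotting in quinoa pops (42 cm) lifts the total to 706 at 78 cm.
An exhaustive check of the 64 subsets confirms 706.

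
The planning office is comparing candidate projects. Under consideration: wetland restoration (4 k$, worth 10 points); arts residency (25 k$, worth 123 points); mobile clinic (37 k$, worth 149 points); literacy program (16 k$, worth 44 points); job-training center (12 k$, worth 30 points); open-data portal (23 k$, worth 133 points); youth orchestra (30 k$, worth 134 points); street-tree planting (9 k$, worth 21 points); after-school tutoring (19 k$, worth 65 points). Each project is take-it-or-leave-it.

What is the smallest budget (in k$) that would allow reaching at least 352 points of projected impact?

78

Need the lightest bundle worth ≥ 352.
Taking arts residency + open-data portal + youth orchestra gives 390 (≥ 352) for 78 k$.
Below 78 k$ the best achievable stays under 352.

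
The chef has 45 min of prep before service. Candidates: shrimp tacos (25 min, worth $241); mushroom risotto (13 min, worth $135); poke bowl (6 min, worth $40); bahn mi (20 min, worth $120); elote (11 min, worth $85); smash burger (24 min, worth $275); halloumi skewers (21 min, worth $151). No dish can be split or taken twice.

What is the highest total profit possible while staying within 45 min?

Taking mushroom risotto + poke bowl + smash burger: 43 min used, 450 in profit.

450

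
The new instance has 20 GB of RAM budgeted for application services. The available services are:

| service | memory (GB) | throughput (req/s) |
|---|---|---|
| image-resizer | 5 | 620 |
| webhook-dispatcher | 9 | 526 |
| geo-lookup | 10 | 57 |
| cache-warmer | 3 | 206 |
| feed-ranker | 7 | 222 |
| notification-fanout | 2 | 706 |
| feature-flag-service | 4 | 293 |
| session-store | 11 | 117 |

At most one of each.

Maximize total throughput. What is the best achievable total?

2145

By throughput per GB: notification-fanout 353.00, image-resizer 124.00, feature-flag-service 73.25, cache-warmer 68.67 lead.
Taking the top-ratio services first gives image-resizer + cache-warmer + notification-fanout + feature-flag-service for 1825 (14 GB).
Dropping cache-warmer frees 3 GB; slotting in webhook-dispatcher (9 GB) lifts the total to 2145 at 20 GB.
No other feasible combination exceeds 2145.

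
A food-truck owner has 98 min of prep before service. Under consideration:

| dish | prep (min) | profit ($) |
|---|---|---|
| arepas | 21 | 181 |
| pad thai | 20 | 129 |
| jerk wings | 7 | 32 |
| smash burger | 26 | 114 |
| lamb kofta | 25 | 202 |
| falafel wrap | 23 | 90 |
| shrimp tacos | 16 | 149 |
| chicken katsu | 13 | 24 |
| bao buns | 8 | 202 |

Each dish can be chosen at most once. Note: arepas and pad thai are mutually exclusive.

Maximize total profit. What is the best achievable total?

848

Arepas + smash burger + lamb kofta + shrimp tacos + bao buns uses 96 of the 98 min and totals 848.
Nothing else feasible within 98 min beats 848.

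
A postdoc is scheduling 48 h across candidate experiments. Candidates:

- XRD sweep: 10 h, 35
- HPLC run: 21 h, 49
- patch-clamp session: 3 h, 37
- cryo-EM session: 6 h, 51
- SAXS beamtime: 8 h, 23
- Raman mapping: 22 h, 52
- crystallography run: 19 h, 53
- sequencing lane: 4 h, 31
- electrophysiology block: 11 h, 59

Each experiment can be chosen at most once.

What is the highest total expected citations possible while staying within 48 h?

236

The ratio ordering already packs tightly: XRD sweep + patch-clamp session + cryo-EM session + SAXS beamtime + sequencing lane + electrophysiology block, 42 h, 236.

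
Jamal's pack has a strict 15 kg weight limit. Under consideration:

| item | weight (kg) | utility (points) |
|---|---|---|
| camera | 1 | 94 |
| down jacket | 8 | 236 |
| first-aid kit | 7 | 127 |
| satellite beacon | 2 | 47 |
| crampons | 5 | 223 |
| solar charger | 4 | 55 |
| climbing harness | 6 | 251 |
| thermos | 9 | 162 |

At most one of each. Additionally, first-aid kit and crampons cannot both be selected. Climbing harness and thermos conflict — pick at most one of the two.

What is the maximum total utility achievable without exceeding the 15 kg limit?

615

Best packing: camera + satellite beacon + crampons + climbing harness — 14 kg, 615 total.
No other feasible combination exceeds 615.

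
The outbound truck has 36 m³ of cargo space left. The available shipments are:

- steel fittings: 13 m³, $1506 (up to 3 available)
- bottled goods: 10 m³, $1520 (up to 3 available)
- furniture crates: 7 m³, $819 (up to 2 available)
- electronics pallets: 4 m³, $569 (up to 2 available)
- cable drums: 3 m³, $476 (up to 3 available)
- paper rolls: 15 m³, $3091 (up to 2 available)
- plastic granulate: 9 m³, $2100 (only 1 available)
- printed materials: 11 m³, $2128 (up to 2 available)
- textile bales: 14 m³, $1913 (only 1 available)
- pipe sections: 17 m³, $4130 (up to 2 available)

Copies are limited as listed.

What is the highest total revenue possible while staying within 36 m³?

Taking 2×pipe sections: 34 m³ used, 8260 in revenue.
That's the maximum — no swap from here does better than 8260.

8260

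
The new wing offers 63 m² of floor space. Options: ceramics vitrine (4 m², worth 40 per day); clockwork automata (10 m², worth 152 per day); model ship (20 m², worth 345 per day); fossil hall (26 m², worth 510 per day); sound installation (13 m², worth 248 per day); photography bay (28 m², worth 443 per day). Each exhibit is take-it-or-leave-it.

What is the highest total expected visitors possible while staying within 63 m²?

Ranking by ratio (expected visitors/m²): fossil hall 19.62, sound installation 19.08, model ship 17.25, photography bay 15.82.
Best packing: ceramics vitrine + model ship + fossil hall + sound installation — 63 m², 1143 total.
The closest alternative, model ship + fossil hall + sound installation, reaches only 1103.

1143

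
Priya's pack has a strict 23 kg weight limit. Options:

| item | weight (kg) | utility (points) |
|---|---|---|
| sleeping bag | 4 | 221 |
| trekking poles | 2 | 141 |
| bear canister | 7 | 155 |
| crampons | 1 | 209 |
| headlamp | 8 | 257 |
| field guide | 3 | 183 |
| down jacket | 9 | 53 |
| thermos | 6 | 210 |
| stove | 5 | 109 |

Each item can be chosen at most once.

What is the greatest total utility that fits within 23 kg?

1120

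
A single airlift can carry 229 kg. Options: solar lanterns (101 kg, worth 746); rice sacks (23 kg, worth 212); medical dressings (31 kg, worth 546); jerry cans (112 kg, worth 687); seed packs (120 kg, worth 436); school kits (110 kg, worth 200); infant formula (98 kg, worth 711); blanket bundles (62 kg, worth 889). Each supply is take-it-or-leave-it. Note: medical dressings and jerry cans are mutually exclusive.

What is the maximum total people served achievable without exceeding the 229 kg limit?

2393

Ranking by ratio (people served/kg): medical dressings 17.61, blanket bundles 14.34, rice sacks 9.22, solar lanterns 7.39.
The ratio ordering already packs tightly: solar lanterns + rice sacks + medical dressings + blanket bundles, 217 kg, 2393.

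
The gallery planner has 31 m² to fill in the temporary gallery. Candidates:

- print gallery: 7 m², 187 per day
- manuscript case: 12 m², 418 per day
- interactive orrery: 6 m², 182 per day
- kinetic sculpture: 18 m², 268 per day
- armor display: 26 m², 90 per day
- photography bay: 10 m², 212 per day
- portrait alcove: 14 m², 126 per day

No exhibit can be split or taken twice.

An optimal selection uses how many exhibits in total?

3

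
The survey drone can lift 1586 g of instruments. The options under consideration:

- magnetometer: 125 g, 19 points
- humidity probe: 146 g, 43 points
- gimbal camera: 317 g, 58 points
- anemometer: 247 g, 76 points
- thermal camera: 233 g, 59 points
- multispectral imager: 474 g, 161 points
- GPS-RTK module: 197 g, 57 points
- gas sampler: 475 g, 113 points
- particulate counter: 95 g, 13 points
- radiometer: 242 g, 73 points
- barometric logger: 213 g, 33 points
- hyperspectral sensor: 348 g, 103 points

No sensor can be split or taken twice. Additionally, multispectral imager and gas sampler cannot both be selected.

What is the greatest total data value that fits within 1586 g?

475

By data value per g: multispectral imager 0.34, anemometer 0.31, radiometer 0.30, hyperspectral sensor 0.30 lead.
Taking magnetometer + humidity probe + anemometer + multispectral imager + radiometer + hyperspectral sensor: 1582 g used, 475 in data value.
Next best is anemometer + thermal camera + multispectral imager + radiometer + hyperspectral sensor at 472 (1544 g) — short by 3.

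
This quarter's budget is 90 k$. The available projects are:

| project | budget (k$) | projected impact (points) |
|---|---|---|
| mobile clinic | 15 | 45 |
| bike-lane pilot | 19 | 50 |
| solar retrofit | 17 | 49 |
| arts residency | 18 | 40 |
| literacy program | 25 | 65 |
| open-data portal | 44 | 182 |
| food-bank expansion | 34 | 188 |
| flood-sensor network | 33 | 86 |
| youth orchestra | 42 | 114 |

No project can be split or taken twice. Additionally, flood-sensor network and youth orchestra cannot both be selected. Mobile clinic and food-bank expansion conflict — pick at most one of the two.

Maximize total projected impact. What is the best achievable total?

370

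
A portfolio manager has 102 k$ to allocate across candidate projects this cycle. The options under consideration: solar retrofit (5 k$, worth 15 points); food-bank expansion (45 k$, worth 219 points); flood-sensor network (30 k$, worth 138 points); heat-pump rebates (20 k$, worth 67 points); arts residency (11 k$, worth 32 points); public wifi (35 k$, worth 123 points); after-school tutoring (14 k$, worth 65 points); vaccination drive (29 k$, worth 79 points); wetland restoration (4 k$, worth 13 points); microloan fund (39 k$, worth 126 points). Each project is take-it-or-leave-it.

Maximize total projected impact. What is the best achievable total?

454

Density check — food-bank expansion 4.87, after-school tutoring 4.64, flood-sensor network 4.60 are the best per k$.
Taking the top-ratio projects first gives solar retrofit + food-bank expansion + flood-sensor network + after-school tutoring + wetland restoration for 450 (98 k$).
The 9 k$ tied up in solar retrofit and wetland restoration is better spent on arts residency — total rises to 454 (100 k$).
An exhaustive check of the 1024 subsets confirms 454.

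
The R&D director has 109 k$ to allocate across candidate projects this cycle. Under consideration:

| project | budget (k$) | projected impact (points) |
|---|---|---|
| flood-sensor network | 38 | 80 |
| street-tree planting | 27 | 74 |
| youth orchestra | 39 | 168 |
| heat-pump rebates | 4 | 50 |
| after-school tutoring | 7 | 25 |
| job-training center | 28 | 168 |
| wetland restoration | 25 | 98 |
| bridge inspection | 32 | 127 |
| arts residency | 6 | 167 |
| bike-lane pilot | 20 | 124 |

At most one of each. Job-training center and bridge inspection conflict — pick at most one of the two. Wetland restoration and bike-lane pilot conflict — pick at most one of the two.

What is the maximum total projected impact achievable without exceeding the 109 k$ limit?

Density check — arts residency 27.83, heat-pump rebates 12.50, bike-lane pilot 6.20 are the best per k$.
Youth orchestra + heat-pump rebates + after-school tutoring + job-training center + arts residency + bike-lane pilot uses 104 of the 109 k$ and totals 702.
Nothing else feasible within 109 k$ beats 702.

702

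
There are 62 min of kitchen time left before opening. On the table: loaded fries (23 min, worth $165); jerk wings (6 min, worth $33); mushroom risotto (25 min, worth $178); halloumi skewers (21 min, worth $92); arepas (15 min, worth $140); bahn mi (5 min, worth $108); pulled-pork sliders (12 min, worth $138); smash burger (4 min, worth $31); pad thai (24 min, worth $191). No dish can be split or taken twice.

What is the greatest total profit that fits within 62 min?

610

A density-first pass picks arepas + bahn mi + pulled-pork sliders + smash burger + pad thai — 608 at 60 min.
Replace smash burger with jerk wings: the trade gains 2 net, giving 610 at 62 min.
Nothing else within 62 min beats 610.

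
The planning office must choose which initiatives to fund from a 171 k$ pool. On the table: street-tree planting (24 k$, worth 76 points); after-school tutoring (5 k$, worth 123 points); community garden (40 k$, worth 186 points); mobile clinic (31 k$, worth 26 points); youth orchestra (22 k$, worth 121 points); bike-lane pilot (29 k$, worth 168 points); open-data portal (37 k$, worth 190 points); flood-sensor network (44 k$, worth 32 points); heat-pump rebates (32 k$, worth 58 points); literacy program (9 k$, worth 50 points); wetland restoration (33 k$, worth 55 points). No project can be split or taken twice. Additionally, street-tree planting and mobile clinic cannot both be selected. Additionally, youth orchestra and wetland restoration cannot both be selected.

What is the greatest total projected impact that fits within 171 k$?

The ratio ordering already packs tightly: street-tree planting + after-school tutoring + community garden + youth orchestra + bike-lane pilot + open-data portal + literacy program, 166 k$, 914.
An exhaustive check of the 2048 subsets confirms 914.

914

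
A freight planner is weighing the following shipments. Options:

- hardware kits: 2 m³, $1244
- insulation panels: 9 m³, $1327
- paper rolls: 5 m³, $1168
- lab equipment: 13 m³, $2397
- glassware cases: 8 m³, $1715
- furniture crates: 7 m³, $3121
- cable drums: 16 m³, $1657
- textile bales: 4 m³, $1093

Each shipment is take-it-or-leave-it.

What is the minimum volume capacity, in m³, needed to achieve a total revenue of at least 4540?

Minimise m³ subject to total revenue ≥ 4540.
hardware kits + furniture crates + textile bales reaches 5458 using 13 m³.
Any bundle with less than 13 m³ falls short of 4540.

13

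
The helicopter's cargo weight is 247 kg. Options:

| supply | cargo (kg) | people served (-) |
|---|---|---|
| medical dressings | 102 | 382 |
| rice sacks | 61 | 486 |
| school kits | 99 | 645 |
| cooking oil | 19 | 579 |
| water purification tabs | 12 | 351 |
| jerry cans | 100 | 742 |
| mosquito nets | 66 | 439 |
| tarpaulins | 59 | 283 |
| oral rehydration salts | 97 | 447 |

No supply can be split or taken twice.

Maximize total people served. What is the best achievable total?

2317

Ranking by ratio (people served/kg): cooking oil 30.47, water purification tabs 29.25, rice sacks 7.97.
A density-first pass picks rice sacks + cooking oil + water purification tabs + jerry cans — 2158 at 192 kg.
The 61 kg tied up in rice sacks is better spent on school kits — total rises to 2317 (230 kg).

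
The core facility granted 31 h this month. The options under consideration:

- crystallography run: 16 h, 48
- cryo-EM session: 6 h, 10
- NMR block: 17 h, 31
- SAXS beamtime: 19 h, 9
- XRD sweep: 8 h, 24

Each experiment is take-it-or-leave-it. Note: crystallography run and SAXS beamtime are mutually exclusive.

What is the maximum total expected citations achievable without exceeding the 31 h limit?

82

Density check — crystallography run 3.00, XRD sweep 3.00, NMR block 1.82 are the best per h.
The ratio ordering already packs tightly: crystallography run + cryo-EM session + XRD sweep, 30 h, 82.
The closest alternative, crystallography run + XRD sweep, reaches only 72.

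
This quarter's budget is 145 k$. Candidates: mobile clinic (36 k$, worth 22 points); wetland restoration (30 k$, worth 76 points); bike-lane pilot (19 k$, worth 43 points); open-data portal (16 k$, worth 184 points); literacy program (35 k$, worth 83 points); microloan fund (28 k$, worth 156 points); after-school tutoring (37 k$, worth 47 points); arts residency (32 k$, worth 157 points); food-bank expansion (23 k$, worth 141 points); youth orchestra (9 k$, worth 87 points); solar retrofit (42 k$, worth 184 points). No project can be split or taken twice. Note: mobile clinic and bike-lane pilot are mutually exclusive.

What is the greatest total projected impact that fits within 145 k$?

822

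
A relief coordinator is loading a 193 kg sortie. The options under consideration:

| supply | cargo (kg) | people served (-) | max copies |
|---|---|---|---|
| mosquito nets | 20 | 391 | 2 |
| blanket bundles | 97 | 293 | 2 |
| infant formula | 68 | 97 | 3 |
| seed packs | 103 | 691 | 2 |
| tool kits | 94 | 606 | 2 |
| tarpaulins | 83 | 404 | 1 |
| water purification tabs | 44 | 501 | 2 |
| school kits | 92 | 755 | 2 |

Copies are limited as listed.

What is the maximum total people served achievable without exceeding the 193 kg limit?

By people served per kg: mosquito nets 19.55, water purification tabs 11.39, school kits 8.21 lead.
Taking the top-ratio supplies first gives 2×mosquito nets + 2×water purification tabs for 1784 (128 kg).
Dropping water purification tabs frees 44 kg; slotting in school kits (92 kg) lifts the total to 2038 at 176 kg.
The spare 17 kg is too small for any remaining supply, and no exchange beats 2038.

2038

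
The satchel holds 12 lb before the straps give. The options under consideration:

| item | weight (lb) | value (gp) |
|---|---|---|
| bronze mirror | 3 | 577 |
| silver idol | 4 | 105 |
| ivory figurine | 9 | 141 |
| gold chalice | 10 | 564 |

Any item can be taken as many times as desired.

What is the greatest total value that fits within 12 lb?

2308

4×bronze mirror uses 12 of the 12 lb and totals 2308.
Every other selection either busts 12 lb or fails to beat 2308.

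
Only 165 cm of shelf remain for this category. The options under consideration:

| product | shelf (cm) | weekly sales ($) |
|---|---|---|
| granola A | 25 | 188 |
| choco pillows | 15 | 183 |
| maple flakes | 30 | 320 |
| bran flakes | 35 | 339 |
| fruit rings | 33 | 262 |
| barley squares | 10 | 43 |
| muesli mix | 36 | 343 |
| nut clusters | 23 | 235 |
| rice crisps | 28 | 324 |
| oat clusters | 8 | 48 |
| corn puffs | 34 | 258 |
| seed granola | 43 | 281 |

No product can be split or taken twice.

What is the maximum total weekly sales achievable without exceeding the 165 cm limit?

1667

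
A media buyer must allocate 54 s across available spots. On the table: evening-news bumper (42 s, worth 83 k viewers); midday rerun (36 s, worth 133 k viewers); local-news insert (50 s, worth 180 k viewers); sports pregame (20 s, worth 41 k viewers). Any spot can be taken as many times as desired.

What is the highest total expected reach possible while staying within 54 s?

180

Filling by ratio: midday rerun for 133, with 18 s left unused.
Dropping midday rerun frees 36 s; slotting in local-news insert (50 s) lifts the total to 180 at 50 s.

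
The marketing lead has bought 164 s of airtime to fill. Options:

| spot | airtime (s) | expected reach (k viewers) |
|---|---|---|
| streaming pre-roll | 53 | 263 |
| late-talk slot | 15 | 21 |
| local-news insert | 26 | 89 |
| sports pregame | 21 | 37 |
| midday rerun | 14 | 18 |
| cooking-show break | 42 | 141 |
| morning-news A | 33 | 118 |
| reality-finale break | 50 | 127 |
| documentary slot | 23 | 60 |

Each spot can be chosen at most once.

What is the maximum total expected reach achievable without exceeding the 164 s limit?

611

Ranking by ratio (expected reach/s): streaming pre-roll 4.96, morning-news A 3.58, local-news insert 3.42, cooking-show break 3.36.
Streaming pre-roll + local-news insert + cooking-show break + morning-news A uses 154 of the 164 s and totals 611.
Every other selection either busts 164 s or fails to beat 611.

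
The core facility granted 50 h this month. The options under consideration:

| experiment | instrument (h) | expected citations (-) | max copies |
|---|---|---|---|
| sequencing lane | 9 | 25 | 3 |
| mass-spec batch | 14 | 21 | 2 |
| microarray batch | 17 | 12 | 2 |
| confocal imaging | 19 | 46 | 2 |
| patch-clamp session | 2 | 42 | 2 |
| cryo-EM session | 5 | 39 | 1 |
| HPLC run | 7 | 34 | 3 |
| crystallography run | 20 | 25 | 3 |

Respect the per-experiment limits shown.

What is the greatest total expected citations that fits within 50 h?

275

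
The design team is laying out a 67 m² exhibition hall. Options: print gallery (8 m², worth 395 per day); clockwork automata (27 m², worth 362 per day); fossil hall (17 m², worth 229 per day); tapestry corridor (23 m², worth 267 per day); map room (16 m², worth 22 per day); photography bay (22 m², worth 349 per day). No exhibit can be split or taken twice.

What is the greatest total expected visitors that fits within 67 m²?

1106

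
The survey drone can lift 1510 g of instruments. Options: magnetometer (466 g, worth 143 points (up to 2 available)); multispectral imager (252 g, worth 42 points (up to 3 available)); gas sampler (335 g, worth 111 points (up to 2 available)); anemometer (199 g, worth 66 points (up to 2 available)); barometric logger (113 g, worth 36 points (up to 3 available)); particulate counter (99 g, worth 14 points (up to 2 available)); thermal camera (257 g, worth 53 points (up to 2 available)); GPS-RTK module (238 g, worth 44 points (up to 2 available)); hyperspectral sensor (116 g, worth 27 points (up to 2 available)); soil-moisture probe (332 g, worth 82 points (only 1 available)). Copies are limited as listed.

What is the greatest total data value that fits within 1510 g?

Taking 2×gas sampler + 2×anemometer + 3×barometric logger + particulate counter: 1506 g used, 476 in data value.
No other feasible combination exceeds 476.

476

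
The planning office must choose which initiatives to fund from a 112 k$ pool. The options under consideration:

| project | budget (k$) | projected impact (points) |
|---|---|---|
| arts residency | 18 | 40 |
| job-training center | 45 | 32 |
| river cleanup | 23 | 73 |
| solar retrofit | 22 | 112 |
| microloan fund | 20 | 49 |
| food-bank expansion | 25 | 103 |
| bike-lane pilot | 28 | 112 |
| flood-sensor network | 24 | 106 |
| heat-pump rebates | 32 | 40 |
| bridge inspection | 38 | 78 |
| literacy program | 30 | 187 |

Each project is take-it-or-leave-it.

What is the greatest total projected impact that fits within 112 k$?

517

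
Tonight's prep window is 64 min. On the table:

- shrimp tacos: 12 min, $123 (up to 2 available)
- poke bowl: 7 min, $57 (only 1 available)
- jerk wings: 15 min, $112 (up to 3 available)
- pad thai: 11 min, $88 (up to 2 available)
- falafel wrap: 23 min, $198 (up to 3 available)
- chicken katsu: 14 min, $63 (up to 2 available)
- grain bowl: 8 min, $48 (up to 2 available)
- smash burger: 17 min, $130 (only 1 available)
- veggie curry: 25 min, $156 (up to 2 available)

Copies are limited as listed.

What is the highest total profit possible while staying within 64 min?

574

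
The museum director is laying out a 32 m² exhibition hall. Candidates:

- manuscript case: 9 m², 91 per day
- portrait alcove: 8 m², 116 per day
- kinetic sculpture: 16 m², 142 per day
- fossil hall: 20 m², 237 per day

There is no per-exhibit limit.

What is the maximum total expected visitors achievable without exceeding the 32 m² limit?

464

By expected visitors per m²: portrait alcove 14.50, fossil hall 11.85, manuscript case 10.11, kinetic sculpture 8.88 lead.
The ratio ordering already packs tightly: 4×portrait alcove, 32 m², 464.
Nothing else within 32 m² beats 464.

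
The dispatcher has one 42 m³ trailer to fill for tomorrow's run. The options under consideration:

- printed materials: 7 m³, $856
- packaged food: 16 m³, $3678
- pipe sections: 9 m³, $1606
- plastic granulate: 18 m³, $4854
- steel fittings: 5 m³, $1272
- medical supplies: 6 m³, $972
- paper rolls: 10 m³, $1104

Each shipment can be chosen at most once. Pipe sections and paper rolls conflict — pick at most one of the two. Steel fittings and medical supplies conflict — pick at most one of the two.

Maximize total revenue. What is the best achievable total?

Packaged food + plastic granulate + steel fittings uses 39 of the 42 m³ and totals 9804.
Runner-up packaged food + plastic granulate + medical supplies tops out at 9504.

9804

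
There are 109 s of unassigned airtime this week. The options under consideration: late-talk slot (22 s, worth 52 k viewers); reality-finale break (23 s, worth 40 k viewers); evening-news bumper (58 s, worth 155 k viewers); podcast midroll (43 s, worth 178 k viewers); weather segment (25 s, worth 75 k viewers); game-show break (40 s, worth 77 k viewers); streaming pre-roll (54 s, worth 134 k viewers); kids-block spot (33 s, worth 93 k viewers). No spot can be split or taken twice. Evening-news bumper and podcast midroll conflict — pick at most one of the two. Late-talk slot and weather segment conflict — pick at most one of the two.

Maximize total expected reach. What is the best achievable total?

346

By expected reach per s: podcast midroll 4.14, weather segment 3.00, kids-block spot 2.82 lead.
The ratio ordering already packs tightly: podcast midroll + weather segment + kids-block spot, 101 s, 346.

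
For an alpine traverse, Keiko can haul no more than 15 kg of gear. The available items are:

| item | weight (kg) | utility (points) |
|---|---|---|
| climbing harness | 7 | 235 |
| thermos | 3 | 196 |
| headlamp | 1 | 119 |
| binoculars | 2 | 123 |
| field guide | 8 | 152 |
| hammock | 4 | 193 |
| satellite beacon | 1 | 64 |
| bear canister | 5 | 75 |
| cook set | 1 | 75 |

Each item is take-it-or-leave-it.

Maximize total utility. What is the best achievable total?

Filling by ratio: thermos + headlamp + binoculars + hammock + satellite beacon + cook set for 770, with 3 kg left unused.
Dropping hammock frees 4 kg; slotting in climbing harness (7 kg) lifts the total to 812 at 15 kg.
Next best is thermos + headlamp + binoculars + hammock + satellite beacon + cook set at 770 (12 kg) — short by 42.

812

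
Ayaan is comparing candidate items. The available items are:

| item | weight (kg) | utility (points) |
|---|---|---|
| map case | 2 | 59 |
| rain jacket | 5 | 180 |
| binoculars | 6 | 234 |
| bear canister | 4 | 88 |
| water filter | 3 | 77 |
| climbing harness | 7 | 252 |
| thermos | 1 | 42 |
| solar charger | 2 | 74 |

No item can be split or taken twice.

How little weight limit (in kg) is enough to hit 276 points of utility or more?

7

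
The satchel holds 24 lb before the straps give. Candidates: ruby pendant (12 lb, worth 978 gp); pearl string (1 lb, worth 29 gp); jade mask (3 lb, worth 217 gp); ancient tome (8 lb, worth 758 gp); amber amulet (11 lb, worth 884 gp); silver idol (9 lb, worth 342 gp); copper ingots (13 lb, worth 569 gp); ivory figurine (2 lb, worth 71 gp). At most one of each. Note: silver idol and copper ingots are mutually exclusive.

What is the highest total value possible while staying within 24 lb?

1982

By value per lb: ancient tome 94.75, ruby pendant 81.50, amber amulet 80.36 lead.
Taking ruby pendant + pearl string + jade mask + ancient tome: 24 lb used, 1982 in value.
Next best is ruby pendant + jade mask + ancient tome at 1953 (23 lb) — short by 29.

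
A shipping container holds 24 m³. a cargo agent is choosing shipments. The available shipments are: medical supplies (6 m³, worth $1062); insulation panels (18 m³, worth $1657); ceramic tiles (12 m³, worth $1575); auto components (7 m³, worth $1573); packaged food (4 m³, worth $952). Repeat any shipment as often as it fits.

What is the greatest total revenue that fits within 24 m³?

5712

Best packing: 6×packaged food — 24 m³, 5712 total.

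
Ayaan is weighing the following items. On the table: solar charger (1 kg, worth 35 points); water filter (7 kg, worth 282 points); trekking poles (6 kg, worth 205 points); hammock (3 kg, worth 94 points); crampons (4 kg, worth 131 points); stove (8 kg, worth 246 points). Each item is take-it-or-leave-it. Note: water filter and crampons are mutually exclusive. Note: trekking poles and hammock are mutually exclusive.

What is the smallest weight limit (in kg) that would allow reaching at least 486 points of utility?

13

Look for the lowest-weight combination reaching 486.
Taking water filter + trekking poles gives 487 (≥ 486) for 13 kg.
Below 13 kg the best achievable stays under 486.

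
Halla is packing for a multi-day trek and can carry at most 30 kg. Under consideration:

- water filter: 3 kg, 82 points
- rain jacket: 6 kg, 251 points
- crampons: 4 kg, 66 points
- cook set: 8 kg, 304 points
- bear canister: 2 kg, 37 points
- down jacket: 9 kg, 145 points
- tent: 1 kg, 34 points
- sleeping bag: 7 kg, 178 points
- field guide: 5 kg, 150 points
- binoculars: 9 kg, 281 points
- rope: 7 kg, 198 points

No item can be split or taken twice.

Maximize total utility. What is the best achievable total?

Density check — rain jacket 41.83, cook set 38.00, tent 34.00 are the best per kg.
Greedy by ratio would take rain jacket + cook set + tent + field guide + binoculars: 29 kg used, total 1020.
The 6 kg tied up in tent and field guide is better spent on rope — total rises to 1034 (30 kg).
That's the maximum — no swap from here does better than 1034.

1034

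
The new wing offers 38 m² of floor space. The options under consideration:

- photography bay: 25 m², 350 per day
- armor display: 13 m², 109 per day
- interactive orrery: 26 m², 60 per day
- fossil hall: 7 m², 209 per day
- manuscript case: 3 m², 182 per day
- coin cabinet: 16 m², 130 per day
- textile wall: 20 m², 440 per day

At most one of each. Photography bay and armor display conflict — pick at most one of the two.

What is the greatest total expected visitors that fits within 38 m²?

831

Density check — manuscript case 60.67, fossil hall 29.86, textile wall 22.00, photography bay 14.00 are the best per m².
The ratio ordering already packs tightly: fossil hall + manuscript case + textile wall, 30 m², 831.
Runner-up photography bay + fossil hall + manuscript case tops out at 741.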